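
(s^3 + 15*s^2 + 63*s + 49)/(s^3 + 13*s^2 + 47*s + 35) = (s + 7)/(s + 5)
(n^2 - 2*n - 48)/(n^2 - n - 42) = (n - 8)/(n - 7)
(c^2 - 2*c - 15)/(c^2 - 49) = (c^2 - 2*c - 15)/(c^2 - 49)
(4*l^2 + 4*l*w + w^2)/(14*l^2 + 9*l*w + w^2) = (2*l + w)/(7*l + w)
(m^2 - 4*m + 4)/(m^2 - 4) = (m - 2)/(m + 2)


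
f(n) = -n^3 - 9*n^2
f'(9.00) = -405.00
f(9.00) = -1458.00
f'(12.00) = -648.00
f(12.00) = -3024.00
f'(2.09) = -50.72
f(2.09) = -48.44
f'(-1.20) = 17.28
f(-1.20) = -11.23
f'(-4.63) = 19.03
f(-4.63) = -93.68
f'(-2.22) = 25.17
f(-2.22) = -33.41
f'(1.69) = -38.99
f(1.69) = -30.53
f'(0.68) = -13.63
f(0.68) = -4.48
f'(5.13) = -171.29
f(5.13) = -371.86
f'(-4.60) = 19.32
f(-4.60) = -93.10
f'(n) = -3*n^2 - 18*n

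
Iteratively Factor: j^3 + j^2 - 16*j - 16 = (j - 4)*(j^2 + 5*j + 4) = (j - 4)*(j + 4)*(j + 1)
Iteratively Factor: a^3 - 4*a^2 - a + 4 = (a - 4)*(a^2 - 1) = (a - 4)*(a - 1)*(a + 1)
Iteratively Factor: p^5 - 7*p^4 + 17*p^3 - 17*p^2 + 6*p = (p - 2)*(p^4 - 5*p^3 + 7*p^2 - 3*p) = (p - 2)*(p - 1)*(p^3 - 4*p^2 + 3*p) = (p - 3)*(p - 2)*(p - 1)*(p^2 - p) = p*(p - 3)*(p - 2)*(p - 1)*(p - 1)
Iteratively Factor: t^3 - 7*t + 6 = (t - 2)*(t^2 + 2*t - 3) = (t - 2)*(t - 1)*(t + 3)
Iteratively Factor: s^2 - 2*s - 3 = (s + 1)*(s - 3)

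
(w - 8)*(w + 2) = w^2 - 6*w - 16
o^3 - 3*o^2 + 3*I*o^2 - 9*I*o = o*(o - 3)*(o + 3*I)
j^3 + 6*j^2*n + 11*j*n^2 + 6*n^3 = (j + n)*(j + 2*n)*(j + 3*n)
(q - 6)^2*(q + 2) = q^3 - 10*q^2 + 12*q + 72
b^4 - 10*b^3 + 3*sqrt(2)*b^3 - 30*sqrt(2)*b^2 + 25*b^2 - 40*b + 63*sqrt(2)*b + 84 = (b - 7)*(b - 3)*(b + sqrt(2))*(b + 2*sqrt(2))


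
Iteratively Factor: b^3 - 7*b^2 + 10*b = (b - 2)*(b^2 - 5*b) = b*(b - 2)*(b - 5)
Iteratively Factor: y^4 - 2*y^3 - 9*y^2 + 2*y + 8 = (y + 2)*(y^3 - 4*y^2 - y + 4) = (y - 1)*(y + 2)*(y^2 - 3*y - 4) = (y - 1)*(y + 1)*(y + 2)*(y - 4)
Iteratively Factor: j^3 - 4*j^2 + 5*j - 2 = (j - 1)*(j^2 - 3*j + 2) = (j - 2)*(j - 1)*(j - 1)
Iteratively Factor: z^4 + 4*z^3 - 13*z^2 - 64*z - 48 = (z - 4)*(z^3 + 8*z^2 + 19*z + 12) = (z - 4)*(z + 3)*(z^2 + 5*z + 4) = (z - 4)*(z + 3)*(z + 4)*(z + 1)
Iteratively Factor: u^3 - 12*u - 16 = (u + 2)*(u^2 - 2*u - 8) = (u + 2)^2*(u - 4)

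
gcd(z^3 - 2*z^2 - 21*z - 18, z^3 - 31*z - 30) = z^2 - 5*z - 6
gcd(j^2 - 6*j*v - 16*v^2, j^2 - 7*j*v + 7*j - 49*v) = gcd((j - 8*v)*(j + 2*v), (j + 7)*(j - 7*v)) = 1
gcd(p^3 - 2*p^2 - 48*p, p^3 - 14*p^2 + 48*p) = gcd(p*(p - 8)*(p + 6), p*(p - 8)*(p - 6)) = p^2 - 8*p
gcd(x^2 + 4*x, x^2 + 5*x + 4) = x + 4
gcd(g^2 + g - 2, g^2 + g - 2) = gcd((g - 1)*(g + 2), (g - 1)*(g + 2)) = g^2 + g - 2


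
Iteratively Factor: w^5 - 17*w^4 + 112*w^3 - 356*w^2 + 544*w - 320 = (w - 4)*(w^4 - 13*w^3 + 60*w^2 - 116*w + 80) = (w - 4)*(w - 2)*(w^3 - 11*w^2 + 38*w - 40) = (w - 4)*(w - 2)^2*(w^2 - 9*w + 20) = (w - 4)^2*(w - 2)^2*(w - 5)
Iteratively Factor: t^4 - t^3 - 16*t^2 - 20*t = (t - 5)*(t^3 + 4*t^2 + 4*t) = (t - 5)*(t + 2)*(t^2 + 2*t) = t*(t - 5)*(t + 2)*(t + 2)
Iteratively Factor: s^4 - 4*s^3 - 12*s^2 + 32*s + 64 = (s - 4)*(s^3 - 12*s - 16) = (s - 4)*(s + 2)*(s^2 - 2*s - 8) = (s - 4)^2*(s + 2)*(s + 2)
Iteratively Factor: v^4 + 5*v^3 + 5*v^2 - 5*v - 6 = (v + 2)*(v^3 + 3*v^2 - v - 3) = (v - 1)*(v + 2)*(v^2 + 4*v + 3) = (v - 1)*(v + 2)*(v + 3)*(v + 1)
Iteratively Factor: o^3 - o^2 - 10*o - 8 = (o + 1)*(o^2 - 2*o - 8) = (o - 4)*(o + 1)*(o + 2)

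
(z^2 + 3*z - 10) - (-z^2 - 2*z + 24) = 2*z^2 + 5*z - 34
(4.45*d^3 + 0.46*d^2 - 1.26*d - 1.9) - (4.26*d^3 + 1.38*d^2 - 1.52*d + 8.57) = 0.19*d^3 - 0.92*d^2 + 0.26*d - 10.47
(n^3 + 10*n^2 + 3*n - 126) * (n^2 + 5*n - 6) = n^5 + 15*n^4 + 47*n^3 - 171*n^2 - 648*n + 756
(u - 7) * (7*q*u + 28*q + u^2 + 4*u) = 7*q*u^2 - 21*q*u - 196*q + u^3 - 3*u^2 - 28*u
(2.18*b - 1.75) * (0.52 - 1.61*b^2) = -3.5098*b^3 + 2.8175*b^2 + 1.1336*b - 0.91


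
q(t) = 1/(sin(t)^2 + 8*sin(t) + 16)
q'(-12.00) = -0.02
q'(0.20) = -0.03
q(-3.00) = 0.07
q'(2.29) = 0.01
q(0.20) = 0.06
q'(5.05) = -0.02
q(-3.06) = 0.07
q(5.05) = 0.11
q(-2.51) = 0.09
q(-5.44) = 0.04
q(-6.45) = 0.07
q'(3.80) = 0.04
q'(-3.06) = 0.03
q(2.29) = 0.04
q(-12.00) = 0.05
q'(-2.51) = 0.04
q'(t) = (-2*sin(t)*cos(t) - 8*cos(t))/(sin(t)^2 + 8*sin(t) + 16)^2 = -2*cos(t)/(sin(t) + 4)^3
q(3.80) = 0.09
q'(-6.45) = -0.03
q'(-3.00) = 0.03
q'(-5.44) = -0.01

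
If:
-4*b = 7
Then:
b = -7/4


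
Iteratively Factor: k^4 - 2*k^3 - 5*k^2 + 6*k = (k - 3)*(k^3 + k^2 - 2*k) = (k - 3)*(k + 2)*(k^2 - k) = (k - 3)*(k - 1)*(k + 2)*(k)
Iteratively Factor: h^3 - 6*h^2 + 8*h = (h - 4)*(h^2 - 2*h) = (h - 4)*(h - 2)*(h)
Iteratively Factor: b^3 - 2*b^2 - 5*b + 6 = (b - 3)*(b^2 + b - 2) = (b - 3)*(b + 2)*(b - 1)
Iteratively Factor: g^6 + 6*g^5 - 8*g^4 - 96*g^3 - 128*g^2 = (g - 4)*(g^5 + 10*g^4 + 32*g^3 + 32*g^2) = (g - 4)*(g + 4)*(g^4 + 6*g^3 + 8*g^2) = g*(g - 4)*(g + 4)*(g^3 + 6*g^2 + 8*g) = g*(g - 4)*(g + 4)^2*(g^2 + 2*g) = g^2*(g - 4)*(g + 4)^2*(g + 2)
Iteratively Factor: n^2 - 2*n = (n)*(n - 2)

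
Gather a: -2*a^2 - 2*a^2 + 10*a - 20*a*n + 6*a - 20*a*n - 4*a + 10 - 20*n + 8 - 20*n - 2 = -4*a^2 + a*(12 - 40*n) - 40*n + 16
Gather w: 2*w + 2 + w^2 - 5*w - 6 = w^2 - 3*w - 4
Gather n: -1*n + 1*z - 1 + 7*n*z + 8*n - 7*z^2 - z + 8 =n*(7*z + 7) - 7*z^2 + 7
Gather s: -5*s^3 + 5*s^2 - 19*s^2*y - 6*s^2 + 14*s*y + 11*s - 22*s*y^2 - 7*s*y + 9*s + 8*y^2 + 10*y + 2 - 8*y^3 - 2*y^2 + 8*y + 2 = -5*s^3 + s^2*(-19*y - 1) + s*(-22*y^2 + 7*y + 20) - 8*y^3 + 6*y^2 + 18*y + 4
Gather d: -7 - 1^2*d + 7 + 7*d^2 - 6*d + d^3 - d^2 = d^3 + 6*d^2 - 7*d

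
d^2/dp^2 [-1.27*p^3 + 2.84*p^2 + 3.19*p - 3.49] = 5.68 - 7.62*p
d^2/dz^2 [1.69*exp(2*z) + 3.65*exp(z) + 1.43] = (6.76*exp(z) + 3.65)*exp(z)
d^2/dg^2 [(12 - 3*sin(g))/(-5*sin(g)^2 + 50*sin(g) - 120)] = 3*(-6*sin(g) + cos(g)^2 + 1)/(5*(sin(g) - 6)^3)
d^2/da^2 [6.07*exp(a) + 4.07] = 6.07*exp(a)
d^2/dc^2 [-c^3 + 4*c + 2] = -6*c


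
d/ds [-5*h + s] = 1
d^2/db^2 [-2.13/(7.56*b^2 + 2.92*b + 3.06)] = (243.474336*b^2 + 94.040352*b - 2.13*(15.12*b + 2.92)*(30.24*b + 5.84) + 98.549136)/(7.56*b^2 + 2.92*b + 3.06)^3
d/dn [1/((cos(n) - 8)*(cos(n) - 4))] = 2*(cos(n) - 6)*sin(n)/((cos(n) - 8)^2*(cos(n) - 4)^2)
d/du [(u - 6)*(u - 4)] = 2*u - 10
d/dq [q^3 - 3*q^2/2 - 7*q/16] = 3*q^2 - 3*q - 7/16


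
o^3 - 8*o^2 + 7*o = o*(o - 7)*(o - 1)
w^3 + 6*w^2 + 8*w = w*(w + 2)*(w + 4)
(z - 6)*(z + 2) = z^2 - 4*z - 12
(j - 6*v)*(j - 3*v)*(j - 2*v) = j^3 - 11*j^2*v + 36*j*v^2 - 36*v^3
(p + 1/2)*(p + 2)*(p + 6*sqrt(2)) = p^3 + 5*p^2/2 + 6*sqrt(2)*p^2 + p + 15*sqrt(2)*p + 6*sqrt(2)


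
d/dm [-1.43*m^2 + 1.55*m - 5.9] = 1.55 - 2.86*m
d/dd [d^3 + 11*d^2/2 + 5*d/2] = 3*d^2 + 11*d + 5/2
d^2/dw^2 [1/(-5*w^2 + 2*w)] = 2*(5*w*(5*w - 2) - 4*(5*w - 1)^2)/(w^3*(5*w - 2)^3)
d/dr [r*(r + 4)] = 2*r + 4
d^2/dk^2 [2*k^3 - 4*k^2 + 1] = 12*k - 8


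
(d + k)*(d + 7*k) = d^2 + 8*d*k + 7*k^2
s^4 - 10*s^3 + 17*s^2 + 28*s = s*(s - 7)*(s - 4)*(s + 1)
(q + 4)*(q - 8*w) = q^2 - 8*q*w + 4*q - 32*w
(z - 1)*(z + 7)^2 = z^3 + 13*z^2 + 35*z - 49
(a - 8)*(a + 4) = a^2 - 4*a - 32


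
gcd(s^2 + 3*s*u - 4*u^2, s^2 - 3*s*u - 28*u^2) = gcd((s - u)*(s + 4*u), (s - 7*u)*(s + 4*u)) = s + 4*u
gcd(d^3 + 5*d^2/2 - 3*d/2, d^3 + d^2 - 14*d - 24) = d + 3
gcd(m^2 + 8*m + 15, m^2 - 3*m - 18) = m + 3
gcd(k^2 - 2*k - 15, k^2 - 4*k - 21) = k + 3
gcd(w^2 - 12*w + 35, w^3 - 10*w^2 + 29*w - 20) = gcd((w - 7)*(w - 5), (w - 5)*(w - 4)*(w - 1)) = w - 5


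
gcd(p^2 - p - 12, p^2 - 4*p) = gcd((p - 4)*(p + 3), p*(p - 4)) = p - 4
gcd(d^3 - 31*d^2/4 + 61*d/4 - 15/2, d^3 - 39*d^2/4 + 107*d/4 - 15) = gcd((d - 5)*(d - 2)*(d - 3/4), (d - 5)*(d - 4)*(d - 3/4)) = d^2 - 23*d/4 + 15/4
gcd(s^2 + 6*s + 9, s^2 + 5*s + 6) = s + 3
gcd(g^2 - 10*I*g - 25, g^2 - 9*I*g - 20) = g - 5*I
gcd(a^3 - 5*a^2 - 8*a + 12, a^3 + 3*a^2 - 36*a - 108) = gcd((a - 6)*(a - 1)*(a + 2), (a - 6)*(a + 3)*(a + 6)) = a - 6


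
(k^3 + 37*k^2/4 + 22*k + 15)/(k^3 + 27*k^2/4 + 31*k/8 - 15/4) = 2*(k + 2)/(2*k - 1)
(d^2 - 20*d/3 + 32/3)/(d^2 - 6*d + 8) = (d - 8/3)/(d - 2)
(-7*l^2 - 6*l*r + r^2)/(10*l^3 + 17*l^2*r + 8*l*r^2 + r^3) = (-7*l + r)/(10*l^2 + 7*l*r + r^2)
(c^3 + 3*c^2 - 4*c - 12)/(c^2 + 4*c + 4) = (c^2 + c - 6)/(c + 2)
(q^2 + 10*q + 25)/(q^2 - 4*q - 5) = (q^2 + 10*q + 25)/(q^2 - 4*q - 5)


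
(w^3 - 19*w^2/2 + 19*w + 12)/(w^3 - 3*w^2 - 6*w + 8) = (w^2 - 11*w/2 - 3)/(w^2 + w - 2)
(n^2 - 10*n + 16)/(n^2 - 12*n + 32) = (n - 2)/(n - 4)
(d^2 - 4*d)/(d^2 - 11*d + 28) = d/(d - 7)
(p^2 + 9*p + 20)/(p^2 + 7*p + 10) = (p + 4)/(p + 2)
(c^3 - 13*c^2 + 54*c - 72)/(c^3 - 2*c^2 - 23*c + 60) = (c - 6)/(c + 5)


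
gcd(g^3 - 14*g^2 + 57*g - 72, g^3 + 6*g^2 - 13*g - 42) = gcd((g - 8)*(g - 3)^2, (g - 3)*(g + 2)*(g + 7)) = g - 3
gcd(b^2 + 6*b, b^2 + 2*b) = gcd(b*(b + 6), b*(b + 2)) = b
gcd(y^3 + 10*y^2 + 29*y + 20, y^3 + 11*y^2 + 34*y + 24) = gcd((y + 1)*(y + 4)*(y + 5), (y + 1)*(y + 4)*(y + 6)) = y^2 + 5*y + 4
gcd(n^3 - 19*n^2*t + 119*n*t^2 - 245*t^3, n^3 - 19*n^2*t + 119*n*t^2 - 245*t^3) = -n^3 + 19*n^2*t - 119*n*t^2 + 245*t^3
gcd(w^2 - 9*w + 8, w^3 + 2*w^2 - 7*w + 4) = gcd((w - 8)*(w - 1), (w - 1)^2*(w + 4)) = w - 1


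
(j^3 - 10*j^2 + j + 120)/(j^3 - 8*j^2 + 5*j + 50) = (j^2 - 5*j - 24)/(j^2 - 3*j - 10)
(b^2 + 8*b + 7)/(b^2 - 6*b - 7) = (b + 7)/(b - 7)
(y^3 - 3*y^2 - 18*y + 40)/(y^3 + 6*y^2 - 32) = (y - 5)/(y + 4)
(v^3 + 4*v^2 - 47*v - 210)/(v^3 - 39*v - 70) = (v + 6)/(v + 2)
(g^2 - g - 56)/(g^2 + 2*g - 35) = (g - 8)/(g - 5)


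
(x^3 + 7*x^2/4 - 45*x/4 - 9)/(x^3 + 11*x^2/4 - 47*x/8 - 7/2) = 2*(4*x^2 - 9*x - 9)/(8*x^2 - 10*x - 7)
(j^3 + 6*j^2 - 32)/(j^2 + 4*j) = j + 2 - 8/j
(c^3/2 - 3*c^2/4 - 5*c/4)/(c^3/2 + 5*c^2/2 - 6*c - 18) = c*(2*c^2 - 3*c - 5)/(2*(c^3 + 5*c^2 - 12*c - 36))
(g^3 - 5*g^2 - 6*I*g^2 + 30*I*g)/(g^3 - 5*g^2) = (g - 6*I)/g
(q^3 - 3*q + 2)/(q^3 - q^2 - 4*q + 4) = (q - 1)/(q - 2)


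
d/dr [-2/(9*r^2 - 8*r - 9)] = 4*(9*r - 4)/(-9*r^2 + 8*r + 9)^2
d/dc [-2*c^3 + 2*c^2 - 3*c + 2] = -6*c^2 + 4*c - 3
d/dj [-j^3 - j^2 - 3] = j*(-3*j - 2)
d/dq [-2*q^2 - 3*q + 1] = -4*q - 3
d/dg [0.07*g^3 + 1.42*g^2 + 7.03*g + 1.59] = 0.21*g^2 + 2.84*g + 7.03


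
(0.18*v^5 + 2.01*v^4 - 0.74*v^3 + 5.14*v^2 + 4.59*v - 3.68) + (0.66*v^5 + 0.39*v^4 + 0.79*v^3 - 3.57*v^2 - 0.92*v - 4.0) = 0.84*v^5 + 2.4*v^4 + 0.05*v^3 + 1.57*v^2 + 3.67*v - 7.68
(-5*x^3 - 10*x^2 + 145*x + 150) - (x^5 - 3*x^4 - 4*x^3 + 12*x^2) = -x^5 + 3*x^4 - x^3 - 22*x^2 + 145*x + 150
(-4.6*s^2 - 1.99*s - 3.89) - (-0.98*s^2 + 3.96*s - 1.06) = -3.62*s^2 - 5.95*s - 2.83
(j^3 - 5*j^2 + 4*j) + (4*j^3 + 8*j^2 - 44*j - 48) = 5*j^3 + 3*j^2 - 40*j - 48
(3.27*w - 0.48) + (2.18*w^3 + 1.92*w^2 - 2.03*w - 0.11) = 2.18*w^3 + 1.92*w^2 + 1.24*w - 0.59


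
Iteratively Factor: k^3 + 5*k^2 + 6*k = (k + 3)*(k^2 + 2*k) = (k + 2)*(k + 3)*(k)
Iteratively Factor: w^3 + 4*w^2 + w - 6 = (w + 2)*(w^2 + 2*w - 3) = (w + 2)*(w + 3)*(w - 1)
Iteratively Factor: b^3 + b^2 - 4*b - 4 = (b + 2)*(b^2 - b - 2) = (b - 2)*(b + 2)*(b + 1)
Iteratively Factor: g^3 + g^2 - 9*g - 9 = (g + 1)*(g^2 - 9) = (g - 3)*(g + 1)*(g + 3)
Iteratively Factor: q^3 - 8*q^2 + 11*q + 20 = (q - 5)*(q^2 - 3*q - 4) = (q - 5)*(q + 1)*(q - 4)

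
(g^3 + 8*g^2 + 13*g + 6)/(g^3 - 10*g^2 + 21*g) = (g^3 + 8*g^2 + 13*g + 6)/(g*(g^2 - 10*g + 21))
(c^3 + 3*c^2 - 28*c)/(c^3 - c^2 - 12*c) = (c + 7)/(c + 3)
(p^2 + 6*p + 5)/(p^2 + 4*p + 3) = (p + 5)/(p + 3)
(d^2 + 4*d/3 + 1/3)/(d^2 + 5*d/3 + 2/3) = (3*d + 1)/(3*d + 2)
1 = 1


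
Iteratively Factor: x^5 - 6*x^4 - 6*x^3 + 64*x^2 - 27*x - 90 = (x + 1)*(x^4 - 7*x^3 + x^2 + 63*x - 90) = (x + 1)*(x + 3)*(x^3 - 10*x^2 + 31*x - 30) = (x - 2)*(x + 1)*(x + 3)*(x^2 - 8*x + 15) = (x - 5)*(x - 2)*(x + 1)*(x + 3)*(x - 3)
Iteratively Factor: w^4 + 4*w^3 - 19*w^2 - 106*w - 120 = (w + 3)*(w^3 + w^2 - 22*w - 40) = (w - 5)*(w + 3)*(w^2 + 6*w + 8) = (w - 5)*(w + 2)*(w + 3)*(w + 4)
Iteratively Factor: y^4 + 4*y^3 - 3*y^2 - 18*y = (y)*(y^3 + 4*y^2 - 3*y - 18) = y*(y + 3)*(y^2 + y - 6) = y*(y - 2)*(y + 3)*(y + 3)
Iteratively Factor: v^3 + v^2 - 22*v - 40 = (v - 5)*(v^2 + 6*v + 8) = (v - 5)*(v + 2)*(v + 4)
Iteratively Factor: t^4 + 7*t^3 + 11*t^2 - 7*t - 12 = (t - 1)*(t^3 + 8*t^2 + 19*t + 12) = (t - 1)*(t + 4)*(t^2 + 4*t + 3) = (t - 1)*(t + 1)*(t + 4)*(t + 3)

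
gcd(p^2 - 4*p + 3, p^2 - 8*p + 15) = p - 3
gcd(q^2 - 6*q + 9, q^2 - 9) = q - 3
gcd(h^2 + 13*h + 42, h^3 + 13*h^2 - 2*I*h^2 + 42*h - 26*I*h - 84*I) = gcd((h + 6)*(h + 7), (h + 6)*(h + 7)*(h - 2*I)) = h^2 + 13*h + 42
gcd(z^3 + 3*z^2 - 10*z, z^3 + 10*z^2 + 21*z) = z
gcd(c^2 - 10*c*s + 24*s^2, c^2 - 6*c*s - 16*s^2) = 1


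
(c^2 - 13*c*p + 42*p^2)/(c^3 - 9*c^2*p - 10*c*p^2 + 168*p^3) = 1/(c + 4*p)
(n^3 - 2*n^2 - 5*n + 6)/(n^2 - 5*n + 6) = (n^2 + n - 2)/(n - 2)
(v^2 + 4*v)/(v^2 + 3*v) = (v + 4)/(v + 3)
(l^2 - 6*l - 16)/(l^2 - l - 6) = (l - 8)/(l - 3)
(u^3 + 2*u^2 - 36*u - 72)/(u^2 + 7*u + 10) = (u^2 - 36)/(u + 5)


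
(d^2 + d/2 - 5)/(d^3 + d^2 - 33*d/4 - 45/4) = 2*(d - 2)/(2*d^2 - 3*d - 9)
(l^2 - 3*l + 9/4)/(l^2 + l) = (l^2 - 3*l + 9/4)/(l*(l + 1))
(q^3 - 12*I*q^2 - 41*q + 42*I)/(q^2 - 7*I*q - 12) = (q^2 - 9*I*q - 14)/(q - 4*I)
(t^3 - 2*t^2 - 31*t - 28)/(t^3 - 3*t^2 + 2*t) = (t^3 - 2*t^2 - 31*t - 28)/(t*(t^2 - 3*t + 2))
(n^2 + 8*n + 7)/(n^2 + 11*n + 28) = (n + 1)/(n + 4)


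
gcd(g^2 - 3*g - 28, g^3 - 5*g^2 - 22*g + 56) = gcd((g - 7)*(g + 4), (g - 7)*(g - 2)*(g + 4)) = g^2 - 3*g - 28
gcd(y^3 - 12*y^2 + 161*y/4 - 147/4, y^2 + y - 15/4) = y - 3/2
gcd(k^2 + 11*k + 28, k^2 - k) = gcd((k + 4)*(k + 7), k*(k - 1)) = 1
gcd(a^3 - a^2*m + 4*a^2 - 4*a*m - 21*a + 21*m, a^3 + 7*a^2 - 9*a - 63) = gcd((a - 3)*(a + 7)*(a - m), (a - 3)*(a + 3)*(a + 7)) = a^2 + 4*a - 21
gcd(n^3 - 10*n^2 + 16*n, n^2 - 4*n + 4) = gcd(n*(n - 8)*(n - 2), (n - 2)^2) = n - 2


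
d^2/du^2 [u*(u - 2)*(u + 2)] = 6*u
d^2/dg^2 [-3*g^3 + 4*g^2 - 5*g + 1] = 8 - 18*g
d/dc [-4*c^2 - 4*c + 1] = -8*c - 4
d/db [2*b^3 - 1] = 6*b^2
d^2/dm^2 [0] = 0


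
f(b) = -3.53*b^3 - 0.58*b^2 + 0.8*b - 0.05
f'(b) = -10.59*b^2 - 1.16*b + 0.8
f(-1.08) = 2.86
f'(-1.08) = -10.30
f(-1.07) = 2.75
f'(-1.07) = -10.08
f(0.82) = -1.73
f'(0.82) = -7.27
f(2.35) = -47.18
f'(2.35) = -60.41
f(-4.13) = 235.42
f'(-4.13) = -175.04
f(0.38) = -0.02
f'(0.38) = -1.17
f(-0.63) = 0.10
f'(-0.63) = -2.67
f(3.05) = -103.16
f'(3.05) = -101.25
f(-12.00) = 6006.67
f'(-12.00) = -1510.24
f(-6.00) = 736.75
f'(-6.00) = -373.48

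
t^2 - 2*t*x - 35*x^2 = (t - 7*x)*(t + 5*x)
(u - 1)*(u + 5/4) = u^2 + u/4 - 5/4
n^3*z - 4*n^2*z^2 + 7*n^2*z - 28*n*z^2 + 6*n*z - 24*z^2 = (n + 6)*(n - 4*z)*(n*z + z)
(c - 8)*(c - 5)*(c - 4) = c^3 - 17*c^2 + 92*c - 160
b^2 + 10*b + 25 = (b + 5)^2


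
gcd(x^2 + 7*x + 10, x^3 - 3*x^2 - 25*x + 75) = x + 5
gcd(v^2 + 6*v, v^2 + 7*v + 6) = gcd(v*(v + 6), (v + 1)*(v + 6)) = v + 6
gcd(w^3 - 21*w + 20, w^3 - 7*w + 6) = w - 1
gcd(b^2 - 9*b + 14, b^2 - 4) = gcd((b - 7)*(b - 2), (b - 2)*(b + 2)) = b - 2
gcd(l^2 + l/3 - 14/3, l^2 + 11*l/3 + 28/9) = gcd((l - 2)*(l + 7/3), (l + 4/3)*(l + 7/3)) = l + 7/3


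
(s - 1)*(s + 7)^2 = s^3 + 13*s^2 + 35*s - 49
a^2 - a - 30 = (a - 6)*(a + 5)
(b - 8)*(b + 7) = b^2 - b - 56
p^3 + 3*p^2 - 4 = (p - 1)*(p + 2)^2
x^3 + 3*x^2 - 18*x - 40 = (x - 4)*(x + 2)*(x + 5)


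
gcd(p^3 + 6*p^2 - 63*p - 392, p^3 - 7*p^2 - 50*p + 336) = p^2 - p - 56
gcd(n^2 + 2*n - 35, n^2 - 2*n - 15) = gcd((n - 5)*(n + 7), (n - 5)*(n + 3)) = n - 5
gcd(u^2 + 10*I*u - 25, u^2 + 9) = 1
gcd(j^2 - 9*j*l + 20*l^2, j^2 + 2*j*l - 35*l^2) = j - 5*l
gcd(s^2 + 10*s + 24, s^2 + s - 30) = s + 6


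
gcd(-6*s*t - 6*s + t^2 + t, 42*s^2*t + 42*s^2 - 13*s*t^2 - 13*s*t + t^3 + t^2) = 6*s*t + 6*s - t^2 - t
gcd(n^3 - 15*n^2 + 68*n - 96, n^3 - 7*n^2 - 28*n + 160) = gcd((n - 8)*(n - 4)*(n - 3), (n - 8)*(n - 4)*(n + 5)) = n^2 - 12*n + 32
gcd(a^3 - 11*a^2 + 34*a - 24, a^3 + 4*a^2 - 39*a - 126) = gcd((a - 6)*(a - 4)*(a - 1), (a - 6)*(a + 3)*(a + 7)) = a - 6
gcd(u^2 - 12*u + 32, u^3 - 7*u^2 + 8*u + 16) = u - 4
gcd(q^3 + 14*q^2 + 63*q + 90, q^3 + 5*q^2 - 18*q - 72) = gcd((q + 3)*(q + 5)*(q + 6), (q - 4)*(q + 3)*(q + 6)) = q^2 + 9*q + 18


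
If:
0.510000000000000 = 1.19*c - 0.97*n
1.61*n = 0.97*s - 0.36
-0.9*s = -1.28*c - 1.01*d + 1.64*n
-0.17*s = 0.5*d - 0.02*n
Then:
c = 0.46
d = -0.14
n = 0.03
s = 0.43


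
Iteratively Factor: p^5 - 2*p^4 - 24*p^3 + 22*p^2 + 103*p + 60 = (p - 3)*(p^4 + p^3 - 21*p^2 - 41*p - 20) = (p - 5)*(p - 3)*(p^3 + 6*p^2 + 9*p + 4) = (p - 5)*(p - 3)*(p + 1)*(p^2 + 5*p + 4) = (p - 5)*(p - 3)*(p + 1)*(p + 4)*(p + 1)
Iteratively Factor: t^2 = (t)*(t)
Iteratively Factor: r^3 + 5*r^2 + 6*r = (r + 3)*(r^2 + 2*r) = (r + 2)*(r + 3)*(r)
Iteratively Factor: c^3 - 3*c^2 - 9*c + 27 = (c - 3)*(c^2 - 9) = (c - 3)*(c + 3)*(c - 3)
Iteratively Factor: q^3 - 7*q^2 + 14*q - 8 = (q - 4)*(q^2 - 3*q + 2) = (q - 4)*(q - 1)*(q - 2)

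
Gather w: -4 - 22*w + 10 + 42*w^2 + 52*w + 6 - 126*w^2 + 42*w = -84*w^2 + 72*w + 12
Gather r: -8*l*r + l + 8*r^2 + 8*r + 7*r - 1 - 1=l + 8*r^2 + r*(15 - 8*l) - 2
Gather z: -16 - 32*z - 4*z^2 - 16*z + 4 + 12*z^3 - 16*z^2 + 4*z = 12*z^3 - 20*z^2 - 44*z - 12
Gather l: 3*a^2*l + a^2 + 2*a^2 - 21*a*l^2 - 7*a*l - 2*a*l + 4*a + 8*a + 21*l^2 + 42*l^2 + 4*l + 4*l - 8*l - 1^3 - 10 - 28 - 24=3*a^2 + 12*a + l^2*(63 - 21*a) + l*(3*a^2 - 9*a) - 63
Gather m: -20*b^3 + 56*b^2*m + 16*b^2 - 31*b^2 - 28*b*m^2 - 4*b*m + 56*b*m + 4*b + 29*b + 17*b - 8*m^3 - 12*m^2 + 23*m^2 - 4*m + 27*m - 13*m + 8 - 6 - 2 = -20*b^3 - 15*b^2 + 50*b - 8*m^3 + m^2*(11 - 28*b) + m*(56*b^2 + 52*b + 10)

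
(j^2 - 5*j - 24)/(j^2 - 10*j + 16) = (j + 3)/(j - 2)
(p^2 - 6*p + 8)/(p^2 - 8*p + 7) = (p^2 - 6*p + 8)/(p^2 - 8*p + 7)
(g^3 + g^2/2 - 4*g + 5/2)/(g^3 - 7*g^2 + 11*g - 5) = (g + 5/2)/(g - 5)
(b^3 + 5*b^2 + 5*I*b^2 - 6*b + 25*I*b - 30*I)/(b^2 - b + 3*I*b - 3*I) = (b^2 + b*(6 + 5*I) + 30*I)/(b + 3*I)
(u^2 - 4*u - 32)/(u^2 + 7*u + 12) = (u - 8)/(u + 3)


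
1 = 1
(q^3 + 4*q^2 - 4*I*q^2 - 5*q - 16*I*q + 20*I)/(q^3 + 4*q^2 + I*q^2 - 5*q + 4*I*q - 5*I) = (q - 4*I)/(q + I)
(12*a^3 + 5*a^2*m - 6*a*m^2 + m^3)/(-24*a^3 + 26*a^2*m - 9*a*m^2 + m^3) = (-a - m)/(2*a - m)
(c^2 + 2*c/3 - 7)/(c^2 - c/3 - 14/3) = (c + 3)/(c + 2)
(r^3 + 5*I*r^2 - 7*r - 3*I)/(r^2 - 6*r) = (r^3 + 5*I*r^2 - 7*r - 3*I)/(r*(r - 6))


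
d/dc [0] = 0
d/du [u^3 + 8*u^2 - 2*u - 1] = 3*u^2 + 16*u - 2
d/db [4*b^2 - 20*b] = 8*b - 20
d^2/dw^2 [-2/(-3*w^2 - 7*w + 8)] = 4*(-9*w^2 - 21*w + (6*w + 7)^2 + 24)/(3*w^2 + 7*w - 8)^3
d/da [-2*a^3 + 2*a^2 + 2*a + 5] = -6*a^2 + 4*a + 2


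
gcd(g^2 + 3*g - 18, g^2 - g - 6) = g - 3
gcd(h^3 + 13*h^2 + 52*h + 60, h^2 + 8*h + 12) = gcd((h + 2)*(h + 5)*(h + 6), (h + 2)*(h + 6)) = h^2 + 8*h + 12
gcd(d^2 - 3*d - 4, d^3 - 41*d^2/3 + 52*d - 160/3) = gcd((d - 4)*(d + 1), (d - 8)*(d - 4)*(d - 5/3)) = d - 4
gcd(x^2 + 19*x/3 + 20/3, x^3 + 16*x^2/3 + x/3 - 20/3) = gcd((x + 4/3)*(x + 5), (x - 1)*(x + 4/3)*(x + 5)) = x^2 + 19*x/3 + 20/3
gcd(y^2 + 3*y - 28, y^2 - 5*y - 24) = 1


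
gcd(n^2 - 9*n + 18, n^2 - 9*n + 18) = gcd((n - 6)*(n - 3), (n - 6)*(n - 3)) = n^2 - 9*n + 18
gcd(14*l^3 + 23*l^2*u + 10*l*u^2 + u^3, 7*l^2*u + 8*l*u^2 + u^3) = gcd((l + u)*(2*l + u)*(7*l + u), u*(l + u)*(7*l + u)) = 7*l^2 + 8*l*u + u^2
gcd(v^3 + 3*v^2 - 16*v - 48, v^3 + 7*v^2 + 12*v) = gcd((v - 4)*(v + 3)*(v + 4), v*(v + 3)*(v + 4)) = v^2 + 7*v + 12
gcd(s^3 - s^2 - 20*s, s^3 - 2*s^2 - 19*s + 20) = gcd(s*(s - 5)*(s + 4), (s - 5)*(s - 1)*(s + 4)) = s^2 - s - 20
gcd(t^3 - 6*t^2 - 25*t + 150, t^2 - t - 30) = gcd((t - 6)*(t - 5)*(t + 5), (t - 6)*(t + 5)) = t^2 - t - 30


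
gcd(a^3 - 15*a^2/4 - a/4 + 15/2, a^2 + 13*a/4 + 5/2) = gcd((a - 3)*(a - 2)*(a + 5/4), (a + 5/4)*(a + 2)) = a + 5/4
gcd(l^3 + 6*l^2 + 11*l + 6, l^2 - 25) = 1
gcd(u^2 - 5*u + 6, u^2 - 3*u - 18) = 1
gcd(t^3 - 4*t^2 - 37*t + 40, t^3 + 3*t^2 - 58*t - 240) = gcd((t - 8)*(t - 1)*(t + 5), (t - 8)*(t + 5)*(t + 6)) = t^2 - 3*t - 40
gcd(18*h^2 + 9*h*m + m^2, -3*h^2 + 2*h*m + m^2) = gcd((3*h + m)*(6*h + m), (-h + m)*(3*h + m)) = 3*h + m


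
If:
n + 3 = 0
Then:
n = -3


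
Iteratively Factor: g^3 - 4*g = (g + 2)*(g^2 - 2*g) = (g - 2)*(g + 2)*(g)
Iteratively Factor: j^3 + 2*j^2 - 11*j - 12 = (j + 1)*(j^2 + j - 12) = (j - 3)*(j + 1)*(j + 4)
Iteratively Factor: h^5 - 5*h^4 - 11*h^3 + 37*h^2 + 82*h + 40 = (h - 4)*(h^4 - h^3 - 15*h^2 - 23*h - 10) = (h - 5)*(h - 4)*(h^3 + 4*h^2 + 5*h + 2) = (h - 5)*(h - 4)*(h + 1)*(h^2 + 3*h + 2) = (h - 5)*(h - 4)*(h + 1)*(h + 2)*(h + 1)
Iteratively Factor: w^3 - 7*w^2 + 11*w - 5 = (w - 5)*(w^2 - 2*w + 1) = (w - 5)*(w - 1)*(w - 1)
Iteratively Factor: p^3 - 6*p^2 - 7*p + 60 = (p + 3)*(p^2 - 9*p + 20) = (p - 4)*(p + 3)*(p - 5)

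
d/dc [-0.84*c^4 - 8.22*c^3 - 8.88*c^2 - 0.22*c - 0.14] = -3.36*c^3 - 24.66*c^2 - 17.76*c - 0.22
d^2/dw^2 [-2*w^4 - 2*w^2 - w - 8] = -24*w^2 - 4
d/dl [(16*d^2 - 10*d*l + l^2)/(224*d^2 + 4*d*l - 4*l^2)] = -9*d/(196*d^2 + 56*d*l + 4*l^2)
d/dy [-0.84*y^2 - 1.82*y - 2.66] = -1.68*y - 1.82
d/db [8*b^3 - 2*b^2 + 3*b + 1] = 24*b^2 - 4*b + 3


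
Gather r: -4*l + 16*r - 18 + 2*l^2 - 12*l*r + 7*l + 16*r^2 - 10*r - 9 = 2*l^2 + 3*l + 16*r^2 + r*(6 - 12*l) - 27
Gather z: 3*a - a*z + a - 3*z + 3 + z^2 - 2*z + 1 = 4*a + z^2 + z*(-a - 5) + 4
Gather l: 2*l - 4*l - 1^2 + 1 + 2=2 - 2*l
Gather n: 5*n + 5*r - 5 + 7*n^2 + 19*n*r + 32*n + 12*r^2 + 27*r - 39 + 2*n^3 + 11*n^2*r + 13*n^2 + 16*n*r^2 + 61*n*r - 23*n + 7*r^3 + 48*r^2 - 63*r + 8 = 2*n^3 + n^2*(11*r + 20) + n*(16*r^2 + 80*r + 14) + 7*r^3 + 60*r^2 - 31*r - 36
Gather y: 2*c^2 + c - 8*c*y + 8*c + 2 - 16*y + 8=2*c^2 + 9*c + y*(-8*c - 16) + 10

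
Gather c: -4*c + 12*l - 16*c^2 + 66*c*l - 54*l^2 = -16*c^2 + c*(66*l - 4) - 54*l^2 + 12*l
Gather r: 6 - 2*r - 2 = 4 - 2*r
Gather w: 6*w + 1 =6*w + 1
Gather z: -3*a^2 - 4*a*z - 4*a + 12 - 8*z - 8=-3*a^2 - 4*a + z*(-4*a - 8) + 4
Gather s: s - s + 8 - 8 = 0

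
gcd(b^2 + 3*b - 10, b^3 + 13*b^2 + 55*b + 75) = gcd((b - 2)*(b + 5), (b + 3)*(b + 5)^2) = b + 5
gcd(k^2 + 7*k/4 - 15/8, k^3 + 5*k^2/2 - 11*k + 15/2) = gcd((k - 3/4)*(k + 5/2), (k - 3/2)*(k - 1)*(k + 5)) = 1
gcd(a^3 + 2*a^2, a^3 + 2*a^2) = a^3 + 2*a^2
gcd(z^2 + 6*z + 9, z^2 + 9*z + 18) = z + 3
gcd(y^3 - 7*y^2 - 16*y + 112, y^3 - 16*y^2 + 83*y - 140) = y^2 - 11*y + 28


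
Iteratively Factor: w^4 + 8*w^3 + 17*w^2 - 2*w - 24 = (w + 3)*(w^3 + 5*w^2 + 2*w - 8) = (w + 2)*(w + 3)*(w^2 + 3*w - 4) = (w - 1)*(w + 2)*(w + 3)*(w + 4)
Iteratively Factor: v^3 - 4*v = (v + 2)*(v^2 - 2*v) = v*(v + 2)*(v - 2)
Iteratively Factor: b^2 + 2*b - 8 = (b - 2)*(b + 4)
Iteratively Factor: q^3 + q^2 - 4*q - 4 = (q + 2)*(q^2 - q - 2) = (q + 1)*(q + 2)*(q - 2)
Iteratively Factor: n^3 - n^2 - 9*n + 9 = (n + 3)*(n^2 - 4*n + 3) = (n - 1)*(n + 3)*(n - 3)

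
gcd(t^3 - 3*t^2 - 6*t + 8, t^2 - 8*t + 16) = t - 4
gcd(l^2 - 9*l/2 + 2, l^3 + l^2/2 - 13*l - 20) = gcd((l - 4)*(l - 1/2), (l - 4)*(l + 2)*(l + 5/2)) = l - 4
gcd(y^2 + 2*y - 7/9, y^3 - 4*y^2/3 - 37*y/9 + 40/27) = y - 1/3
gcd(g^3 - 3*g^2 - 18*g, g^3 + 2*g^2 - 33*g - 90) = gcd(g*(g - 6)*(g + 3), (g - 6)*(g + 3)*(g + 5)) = g^2 - 3*g - 18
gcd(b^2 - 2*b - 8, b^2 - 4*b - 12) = b + 2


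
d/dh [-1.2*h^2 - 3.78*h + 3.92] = -2.4*h - 3.78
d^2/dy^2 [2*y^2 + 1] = 4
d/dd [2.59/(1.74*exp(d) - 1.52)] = -4.5066*exp(d)/(1.74*exp(d) - 1.52)^2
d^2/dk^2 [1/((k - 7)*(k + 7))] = 2*(3*k^2 + 49)/(k^6 - 147*k^4 + 7203*k^2 - 117649)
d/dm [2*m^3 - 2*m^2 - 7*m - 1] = 6*m^2 - 4*m - 7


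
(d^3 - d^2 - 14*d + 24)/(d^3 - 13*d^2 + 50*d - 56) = (d^2 + d - 12)/(d^2 - 11*d + 28)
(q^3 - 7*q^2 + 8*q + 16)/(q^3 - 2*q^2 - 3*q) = (q^2 - 8*q + 16)/(q*(q - 3))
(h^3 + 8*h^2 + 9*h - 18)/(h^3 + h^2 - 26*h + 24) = (h + 3)/(h - 4)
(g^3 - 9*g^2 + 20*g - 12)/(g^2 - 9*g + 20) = (g^3 - 9*g^2 + 20*g - 12)/(g^2 - 9*g + 20)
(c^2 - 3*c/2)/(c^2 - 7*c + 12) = c*(2*c - 3)/(2*(c^2 - 7*c + 12))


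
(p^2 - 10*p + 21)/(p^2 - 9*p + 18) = (p - 7)/(p - 6)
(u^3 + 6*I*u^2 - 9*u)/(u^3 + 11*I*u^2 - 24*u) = (u + 3*I)/(u + 8*I)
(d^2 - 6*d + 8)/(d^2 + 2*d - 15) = (d^2 - 6*d + 8)/(d^2 + 2*d - 15)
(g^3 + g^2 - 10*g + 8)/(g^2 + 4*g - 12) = (g^2 + 3*g - 4)/(g + 6)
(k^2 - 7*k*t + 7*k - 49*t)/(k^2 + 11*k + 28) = (k - 7*t)/(k + 4)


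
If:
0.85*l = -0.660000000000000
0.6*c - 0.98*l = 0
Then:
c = -1.27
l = -0.78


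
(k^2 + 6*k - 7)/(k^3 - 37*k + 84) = (k - 1)/(k^2 - 7*k + 12)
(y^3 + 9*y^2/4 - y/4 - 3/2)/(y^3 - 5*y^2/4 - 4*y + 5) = (4*y^2 + y - 3)/(4*y^2 - 13*y + 10)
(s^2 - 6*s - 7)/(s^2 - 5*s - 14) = (s + 1)/(s + 2)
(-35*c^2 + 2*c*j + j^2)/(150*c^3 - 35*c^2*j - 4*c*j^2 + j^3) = (-7*c - j)/(30*c^2 - c*j - j^2)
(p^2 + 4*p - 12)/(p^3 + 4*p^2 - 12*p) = 1/p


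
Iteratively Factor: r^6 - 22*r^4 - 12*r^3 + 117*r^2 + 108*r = (r + 3)*(r^5 - 3*r^4 - 13*r^3 + 27*r^2 + 36*r) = r*(r + 3)*(r^4 - 3*r^3 - 13*r^2 + 27*r + 36) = r*(r - 4)*(r + 3)*(r^3 + r^2 - 9*r - 9) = r*(r - 4)*(r - 3)*(r + 3)*(r^2 + 4*r + 3) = r*(r - 4)*(r - 3)*(r + 1)*(r + 3)*(r + 3)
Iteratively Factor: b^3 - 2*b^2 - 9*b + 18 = (b - 2)*(b^2 - 9) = (b - 2)*(b + 3)*(b - 3)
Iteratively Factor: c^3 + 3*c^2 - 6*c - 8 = (c + 4)*(c^2 - c - 2) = (c - 2)*(c + 4)*(c + 1)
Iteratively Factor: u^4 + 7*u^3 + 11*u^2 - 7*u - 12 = (u + 4)*(u^3 + 3*u^2 - u - 3) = (u + 3)*(u + 4)*(u^2 - 1) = (u + 1)*(u + 3)*(u + 4)*(u - 1)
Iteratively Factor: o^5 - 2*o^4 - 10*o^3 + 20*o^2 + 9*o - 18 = (o - 1)*(o^4 - o^3 - 11*o^2 + 9*o + 18) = (o - 1)*(o + 3)*(o^3 - 4*o^2 + o + 6) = (o - 1)*(o + 1)*(o + 3)*(o^2 - 5*o + 6) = (o - 2)*(o - 1)*(o + 1)*(o + 3)*(o - 3)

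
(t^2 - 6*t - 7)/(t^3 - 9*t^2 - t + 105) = (t + 1)/(t^2 - 2*t - 15)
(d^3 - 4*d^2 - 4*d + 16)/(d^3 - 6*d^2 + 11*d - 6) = (d^2 - 2*d - 8)/(d^2 - 4*d + 3)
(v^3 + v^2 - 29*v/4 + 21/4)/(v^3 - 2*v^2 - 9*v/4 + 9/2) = (2*v^2 + 5*v - 7)/(2*v^2 - v - 6)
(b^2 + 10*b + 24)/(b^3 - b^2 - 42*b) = (b + 4)/(b*(b - 7))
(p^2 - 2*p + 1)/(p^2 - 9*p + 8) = (p - 1)/(p - 8)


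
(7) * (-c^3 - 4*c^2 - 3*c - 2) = -7*c^3 - 28*c^2 - 21*c - 14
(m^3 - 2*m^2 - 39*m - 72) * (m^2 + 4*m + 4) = m^5 + 2*m^4 - 43*m^3 - 236*m^2 - 444*m - 288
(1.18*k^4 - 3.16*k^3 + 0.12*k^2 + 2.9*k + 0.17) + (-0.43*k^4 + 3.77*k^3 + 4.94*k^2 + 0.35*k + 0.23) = 0.75*k^4 + 0.61*k^3 + 5.06*k^2 + 3.25*k + 0.4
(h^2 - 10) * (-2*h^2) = -2*h^4 + 20*h^2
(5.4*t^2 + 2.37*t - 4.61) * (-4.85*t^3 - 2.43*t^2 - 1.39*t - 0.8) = -26.19*t^5 - 24.6165*t^4 + 9.0934*t^3 + 3.588*t^2 + 4.5119*t + 3.688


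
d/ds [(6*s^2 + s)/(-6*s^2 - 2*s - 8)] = (-3*s^2 - 48*s - 4)/(2*(9*s^4 + 6*s^3 + 25*s^2 + 8*s + 16))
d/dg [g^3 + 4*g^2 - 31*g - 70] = 3*g^2 + 8*g - 31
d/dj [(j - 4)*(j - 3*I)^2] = (j - 3*I)*(3*j - 8 - 3*I)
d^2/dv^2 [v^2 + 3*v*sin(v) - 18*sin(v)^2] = -3*v*sin(v) + 72*sin(v)^2 + 6*cos(v) - 34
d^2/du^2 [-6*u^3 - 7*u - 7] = -36*u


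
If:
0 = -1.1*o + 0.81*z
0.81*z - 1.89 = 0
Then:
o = 1.72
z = 2.33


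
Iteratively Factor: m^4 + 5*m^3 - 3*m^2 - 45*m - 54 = (m + 3)*(m^3 + 2*m^2 - 9*m - 18) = (m - 3)*(m + 3)*(m^2 + 5*m + 6) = (m - 3)*(m + 3)^2*(m + 2)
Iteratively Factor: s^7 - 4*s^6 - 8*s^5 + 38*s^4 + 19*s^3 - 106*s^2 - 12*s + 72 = (s - 3)*(s^6 - s^5 - 11*s^4 + 5*s^3 + 34*s^2 - 4*s - 24) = (s - 3)^2*(s^5 + 2*s^4 - 5*s^3 - 10*s^2 + 4*s + 8) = (s - 3)^2*(s - 1)*(s^4 + 3*s^3 - 2*s^2 - 12*s - 8) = (s - 3)^2*(s - 1)*(s + 2)*(s^3 + s^2 - 4*s - 4) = (s - 3)^2*(s - 2)*(s - 1)*(s + 2)*(s^2 + 3*s + 2) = (s - 3)^2*(s - 2)*(s - 1)*(s + 1)*(s + 2)*(s + 2)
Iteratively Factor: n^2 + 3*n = (n + 3)*(n)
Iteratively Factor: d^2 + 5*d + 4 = (d + 4)*(d + 1)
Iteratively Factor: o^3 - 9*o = (o)*(o^2 - 9) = o*(o - 3)*(o + 3)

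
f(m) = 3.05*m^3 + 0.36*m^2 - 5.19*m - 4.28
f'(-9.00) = 729.48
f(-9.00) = -2151.86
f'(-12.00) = 1303.77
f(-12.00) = -5160.56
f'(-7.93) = 564.50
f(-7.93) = -1461.45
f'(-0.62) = -2.12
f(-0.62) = -1.65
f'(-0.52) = -3.09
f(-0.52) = -1.91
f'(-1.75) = 21.57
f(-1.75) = -10.44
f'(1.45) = 15.09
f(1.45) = -1.75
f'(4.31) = 167.88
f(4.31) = 224.23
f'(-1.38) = 11.24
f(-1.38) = -4.45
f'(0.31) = -4.09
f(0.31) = -5.76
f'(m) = 9.15*m^2 + 0.72*m - 5.19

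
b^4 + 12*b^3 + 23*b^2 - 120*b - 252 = (b - 3)*(b + 2)*(b + 6)*(b + 7)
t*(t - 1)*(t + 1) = t^3 - t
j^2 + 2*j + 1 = (j + 1)^2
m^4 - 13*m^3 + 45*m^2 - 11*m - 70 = (m - 7)*(m - 5)*(m - 2)*(m + 1)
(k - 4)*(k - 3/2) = k^2 - 11*k/2 + 6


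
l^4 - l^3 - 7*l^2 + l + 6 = (l - 3)*(l - 1)*(l + 1)*(l + 2)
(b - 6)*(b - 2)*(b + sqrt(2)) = b^3 - 8*b^2 + sqrt(2)*b^2 - 8*sqrt(2)*b + 12*b + 12*sqrt(2)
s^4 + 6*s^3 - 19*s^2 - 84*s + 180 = (s - 3)*(s - 2)*(s + 5)*(s + 6)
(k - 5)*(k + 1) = k^2 - 4*k - 5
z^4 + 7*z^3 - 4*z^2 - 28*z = z*(z - 2)*(z + 2)*(z + 7)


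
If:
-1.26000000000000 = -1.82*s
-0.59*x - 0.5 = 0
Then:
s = 0.69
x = -0.85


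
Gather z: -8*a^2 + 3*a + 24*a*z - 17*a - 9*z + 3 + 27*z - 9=-8*a^2 - 14*a + z*(24*a + 18) - 6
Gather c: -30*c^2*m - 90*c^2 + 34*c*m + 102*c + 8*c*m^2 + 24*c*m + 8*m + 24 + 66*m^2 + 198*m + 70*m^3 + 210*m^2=c^2*(-30*m - 90) + c*(8*m^2 + 58*m + 102) + 70*m^3 + 276*m^2 + 206*m + 24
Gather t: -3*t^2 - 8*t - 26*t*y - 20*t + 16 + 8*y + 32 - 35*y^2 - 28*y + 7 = -3*t^2 + t*(-26*y - 28) - 35*y^2 - 20*y + 55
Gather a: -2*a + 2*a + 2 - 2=0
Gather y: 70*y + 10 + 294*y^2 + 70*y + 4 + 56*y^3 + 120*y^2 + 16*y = 56*y^3 + 414*y^2 + 156*y + 14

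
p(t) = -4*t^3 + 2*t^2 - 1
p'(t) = -12*t^2 + 4*t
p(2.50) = -51.00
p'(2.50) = -65.00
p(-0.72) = 1.53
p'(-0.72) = -9.10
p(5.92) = -760.81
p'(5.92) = -396.88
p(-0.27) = -0.78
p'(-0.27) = -1.95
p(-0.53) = 0.16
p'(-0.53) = -5.49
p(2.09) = -28.78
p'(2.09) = -44.06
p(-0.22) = -0.86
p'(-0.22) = -1.46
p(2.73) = -67.48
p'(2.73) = -78.51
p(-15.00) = 13949.00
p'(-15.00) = -2760.00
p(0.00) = -1.00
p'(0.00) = 0.00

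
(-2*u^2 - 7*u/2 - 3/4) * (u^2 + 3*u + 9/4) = -2*u^4 - 19*u^3/2 - 63*u^2/4 - 81*u/8 - 27/16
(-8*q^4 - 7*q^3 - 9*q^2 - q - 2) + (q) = -8*q^4 - 7*q^3 - 9*q^2 - 2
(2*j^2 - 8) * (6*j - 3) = 12*j^3 - 6*j^2 - 48*j + 24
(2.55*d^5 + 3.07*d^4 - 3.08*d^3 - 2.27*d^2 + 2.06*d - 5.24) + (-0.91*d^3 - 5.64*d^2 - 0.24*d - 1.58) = 2.55*d^5 + 3.07*d^4 - 3.99*d^3 - 7.91*d^2 + 1.82*d - 6.82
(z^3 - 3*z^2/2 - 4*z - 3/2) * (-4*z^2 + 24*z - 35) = -4*z^5 + 30*z^4 - 55*z^3 - 75*z^2/2 + 104*z + 105/2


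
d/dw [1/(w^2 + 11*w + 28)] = (-2*w - 11)/(w^2 + 11*w + 28)^2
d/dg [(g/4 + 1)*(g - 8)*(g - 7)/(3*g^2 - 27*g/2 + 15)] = (2*g^4 - 18*g^3 + 137*g^2 - 1116*g + 1976)/(6*(4*g^4 - 36*g^3 + 121*g^2 - 180*g + 100))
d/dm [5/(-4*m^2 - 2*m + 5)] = 10*(4*m + 1)/(4*m^2 + 2*m - 5)^2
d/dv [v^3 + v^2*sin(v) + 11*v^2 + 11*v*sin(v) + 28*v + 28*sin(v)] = v^2*cos(v) + 3*v^2 + 2*v*sin(v) + 11*v*cos(v) + 22*v + 11*sin(v) + 28*cos(v) + 28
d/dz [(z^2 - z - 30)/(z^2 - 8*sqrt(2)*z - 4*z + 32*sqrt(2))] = ((2*z - 1)*(z^2 - 8*sqrt(2)*z - 4*z + 32*sqrt(2)) - 2*(-z + 2 + 4*sqrt(2))*(-z^2 + z + 30))/(z^2 - 8*sqrt(2)*z - 4*z + 32*sqrt(2))^2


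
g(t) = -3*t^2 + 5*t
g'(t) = 5 - 6*t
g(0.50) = 1.75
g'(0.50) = 2.00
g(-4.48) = -82.61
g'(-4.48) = 31.88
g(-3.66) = -58.49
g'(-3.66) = 26.96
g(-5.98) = -137.18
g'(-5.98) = 40.88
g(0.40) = 1.52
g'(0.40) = 2.60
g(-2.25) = -26.44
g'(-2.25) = 18.50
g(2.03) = -2.21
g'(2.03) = -7.18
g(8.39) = -169.23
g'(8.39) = -45.34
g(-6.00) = -138.00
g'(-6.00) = 41.00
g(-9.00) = -288.00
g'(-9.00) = 59.00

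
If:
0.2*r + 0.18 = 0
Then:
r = -0.90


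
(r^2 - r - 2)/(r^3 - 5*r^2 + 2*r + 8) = 1/(r - 4)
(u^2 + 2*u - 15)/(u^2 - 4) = (u^2 + 2*u - 15)/(u^2 - 4)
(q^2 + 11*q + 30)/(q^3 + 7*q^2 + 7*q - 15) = (q + 6)/(q^2 + 2*q - 3)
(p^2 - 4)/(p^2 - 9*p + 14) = (p + 2)/(p - 7)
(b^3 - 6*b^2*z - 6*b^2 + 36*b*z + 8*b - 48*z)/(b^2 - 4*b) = b - 6*z - 2 + 12*z/b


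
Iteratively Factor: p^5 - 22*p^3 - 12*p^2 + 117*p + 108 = (p + 3)*(p^4 - 3*p^3 - 13*p^2 + 27*p + 36) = (p - 3)*(p + 3)*(p^3 - 13*p - 12) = (p - 3)*(p + 1)*(p + 3)*(p^2 - p - 12) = (p - 4)*(p - 3)*(p + 1)*(p + 3)*(p + 3)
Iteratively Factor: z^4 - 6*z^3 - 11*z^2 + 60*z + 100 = (z - 5)*(z^3 - z^2 - 16*z - 20) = (z - 5)*(z + 2)*(z^2 - 3*z - 10) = (z - 5)*(z + 2)^2*(z - 5)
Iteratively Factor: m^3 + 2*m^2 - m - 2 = (m + 1)*(m^2 + m - 2) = (m - 1)*(m + 1)*(m + 2)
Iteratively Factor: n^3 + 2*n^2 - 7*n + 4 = (n + 4)*(n^2 - 2*n + 1) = (n - 1)*(n + 4)*(n - 1)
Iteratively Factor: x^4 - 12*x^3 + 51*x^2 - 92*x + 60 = (x - 2)*(x^3 - 10*x^2 + 31*x - 30) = (x - 2)^2*(x^2 - 8*x + 15) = (x - 5)*(x - 2)^2*(x - 3)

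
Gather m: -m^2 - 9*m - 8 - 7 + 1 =-m^2 - 9*m - 14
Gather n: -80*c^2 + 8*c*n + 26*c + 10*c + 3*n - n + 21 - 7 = -80*c^2 + 36*c + n*(8*c + 2) + 14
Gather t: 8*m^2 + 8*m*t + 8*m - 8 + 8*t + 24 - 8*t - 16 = 8*m^2 + 8*m*t + 8*m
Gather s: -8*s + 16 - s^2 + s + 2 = -s^2 - 7*s + 18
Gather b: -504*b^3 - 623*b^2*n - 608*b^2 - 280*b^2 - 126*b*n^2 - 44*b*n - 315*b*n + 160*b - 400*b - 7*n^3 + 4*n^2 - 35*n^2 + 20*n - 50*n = -504*b^3 + b^2*(-623*n - 888) + b*(-126*n^2 - 359*n - 240) - 7*n^3 - 31*n^2 - 30*n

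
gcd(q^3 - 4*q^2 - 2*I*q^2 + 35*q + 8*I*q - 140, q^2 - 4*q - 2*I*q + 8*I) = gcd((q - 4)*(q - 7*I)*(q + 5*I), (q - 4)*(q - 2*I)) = q - 4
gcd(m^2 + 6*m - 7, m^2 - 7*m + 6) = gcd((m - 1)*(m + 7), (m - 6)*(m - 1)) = m - 1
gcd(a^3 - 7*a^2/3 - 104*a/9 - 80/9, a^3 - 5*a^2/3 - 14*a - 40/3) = a^2 - 11*a/3 - 20/3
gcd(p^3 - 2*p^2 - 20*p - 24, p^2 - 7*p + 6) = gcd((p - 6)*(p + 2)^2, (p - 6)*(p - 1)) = p - 6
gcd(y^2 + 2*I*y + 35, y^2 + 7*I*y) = y + 7*I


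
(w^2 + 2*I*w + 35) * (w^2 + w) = w^4 + w^3 + 2*I*w^3 + 35*w^2 + 2*I*w^2 + 35*w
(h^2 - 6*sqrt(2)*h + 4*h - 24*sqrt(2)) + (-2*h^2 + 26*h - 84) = -h^2 - 6*sqrt(2)*h + 30*h - 84 - 24*sqrt(2)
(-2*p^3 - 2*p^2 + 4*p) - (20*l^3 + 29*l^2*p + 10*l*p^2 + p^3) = -20*l^3 - 29*l^2*p - 10*l*p^2 - 3*p^3 - 2*p^2 + 4*p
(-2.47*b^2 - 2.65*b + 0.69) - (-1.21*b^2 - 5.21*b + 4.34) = -1.26*b^2 + 2.56*b - 3.65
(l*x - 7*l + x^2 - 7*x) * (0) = 0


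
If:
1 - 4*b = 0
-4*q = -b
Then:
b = 1/4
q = 1/16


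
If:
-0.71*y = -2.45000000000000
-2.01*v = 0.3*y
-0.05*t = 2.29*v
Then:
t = 23.59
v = -0.52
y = 3.45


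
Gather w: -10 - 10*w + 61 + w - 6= 45 - 9*w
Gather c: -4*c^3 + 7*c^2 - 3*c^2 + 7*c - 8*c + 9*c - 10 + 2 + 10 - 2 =-4*c^3 + 4*c^2 + 8*c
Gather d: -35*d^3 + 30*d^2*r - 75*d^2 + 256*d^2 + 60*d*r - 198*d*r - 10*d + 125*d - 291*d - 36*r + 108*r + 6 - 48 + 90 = -35*d^3 + d^2*(30*r + 181) + d*(-138*r - 176) + 72*r + 48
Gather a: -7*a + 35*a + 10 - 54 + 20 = 28*a - 24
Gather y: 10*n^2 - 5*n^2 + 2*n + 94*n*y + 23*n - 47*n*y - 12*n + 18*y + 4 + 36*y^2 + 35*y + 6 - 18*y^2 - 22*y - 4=5*n^2 + 13*n + 18*y^2 + y*(47*n + 31) + 6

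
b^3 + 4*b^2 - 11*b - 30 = (b - 3)*(b + 2)*(b + 5)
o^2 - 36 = (o - 6)*(o + 6)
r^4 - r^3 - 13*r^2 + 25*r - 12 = (r - 3)*(r - 1)^2*(r + 4)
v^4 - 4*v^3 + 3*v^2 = v^2*(v - 3)*(v - 1)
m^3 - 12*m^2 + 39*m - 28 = (m - 7)*(m - 4)*(m - 1)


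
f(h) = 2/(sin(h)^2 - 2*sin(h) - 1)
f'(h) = 2*(-2*sin(h)*cos(h) + 2*cos(h))/(sin(h)^2 - 2*sin(h) - 1)^2 = 4*(1 - sin(h))*cos(h)/(2*sin(h) + cos(h)^2)^2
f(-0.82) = 2.01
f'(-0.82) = 4.75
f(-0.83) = 1.96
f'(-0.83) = 4.51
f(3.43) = -5.71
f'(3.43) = -40.15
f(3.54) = -27.18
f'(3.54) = -944.82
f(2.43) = -1.06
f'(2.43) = -0.30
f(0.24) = -1.41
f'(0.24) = 1.47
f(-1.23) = 1.13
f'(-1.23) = 0.83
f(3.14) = -1.99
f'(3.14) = -3.97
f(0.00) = -2.00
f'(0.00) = 4.00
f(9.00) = -1.21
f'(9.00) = -0.78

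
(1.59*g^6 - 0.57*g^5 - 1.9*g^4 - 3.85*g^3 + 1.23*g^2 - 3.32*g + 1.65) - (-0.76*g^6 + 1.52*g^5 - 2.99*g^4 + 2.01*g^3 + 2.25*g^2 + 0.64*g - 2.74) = 2.35*g^6 - 2.09*g^5 + 1.09*g^4 - 5.86*g^3 - 1.02*g^2 - 3.96*g + 4.39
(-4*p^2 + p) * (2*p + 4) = -8*p^3 - 14*p^2 + 4*p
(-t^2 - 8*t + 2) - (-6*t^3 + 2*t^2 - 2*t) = 6*t^3 - 3*t^2 - 6*t + 2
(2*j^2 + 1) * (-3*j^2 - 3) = -6*j^4 - 9*j^2 - 3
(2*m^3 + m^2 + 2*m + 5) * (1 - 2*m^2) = -4*m^5 - 2*m^4 - 2*m^3 - 9*m^2 + 2*m + 5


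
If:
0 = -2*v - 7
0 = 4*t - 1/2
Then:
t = 1/8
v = -7/2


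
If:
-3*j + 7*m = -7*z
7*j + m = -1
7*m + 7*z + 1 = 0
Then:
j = -1/3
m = 4/3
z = -31/21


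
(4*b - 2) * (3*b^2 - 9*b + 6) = 12*b^3 - 42*b^2 + 42*b - 12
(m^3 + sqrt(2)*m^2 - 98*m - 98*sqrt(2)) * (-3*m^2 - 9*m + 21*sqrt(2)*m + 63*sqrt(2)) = -3*m^5 - 9*m^4 + 18*sqrt(2)*m^4 + 54*sqrt(2)*m^3 + 336*m^3 - 1764*sqrt(2)*m^2 + 1008*m^2 - 5292*sqrt(2)*m - 4116*m - 12348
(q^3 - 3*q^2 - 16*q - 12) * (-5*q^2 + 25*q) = -5*q^5 + 40*q^4 + 5*q^3 - 340*q^2 - 300*q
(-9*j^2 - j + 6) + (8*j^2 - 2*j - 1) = -j^2 - 3*j + 5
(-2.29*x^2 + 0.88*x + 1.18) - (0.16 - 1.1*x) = -2.29*x^2 + 1.98*x + 1.02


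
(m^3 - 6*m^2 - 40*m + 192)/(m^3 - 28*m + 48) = (m - 8)/(m - 2)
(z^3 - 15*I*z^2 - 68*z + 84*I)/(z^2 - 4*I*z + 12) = (z^2 - 9*I*z - 14)/(z + 2*I)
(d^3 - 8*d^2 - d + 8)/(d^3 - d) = (d - 8)/d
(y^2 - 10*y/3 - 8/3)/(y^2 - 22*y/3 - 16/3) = (y - 4)/(y - 8)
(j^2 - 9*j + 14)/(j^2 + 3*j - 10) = (j - 7)/(j + 5)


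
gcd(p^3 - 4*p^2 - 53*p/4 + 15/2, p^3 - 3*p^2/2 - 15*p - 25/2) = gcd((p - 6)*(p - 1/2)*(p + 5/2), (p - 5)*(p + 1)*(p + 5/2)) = p + 5/2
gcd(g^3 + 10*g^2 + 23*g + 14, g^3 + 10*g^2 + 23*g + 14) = g^3 + 10*g^2 + 23*g + 14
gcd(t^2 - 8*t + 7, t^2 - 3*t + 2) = t - 1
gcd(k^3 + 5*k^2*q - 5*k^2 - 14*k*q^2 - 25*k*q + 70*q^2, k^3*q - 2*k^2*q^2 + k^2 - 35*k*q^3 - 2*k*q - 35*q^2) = 1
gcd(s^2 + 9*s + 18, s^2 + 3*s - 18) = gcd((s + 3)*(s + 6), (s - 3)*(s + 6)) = s + 6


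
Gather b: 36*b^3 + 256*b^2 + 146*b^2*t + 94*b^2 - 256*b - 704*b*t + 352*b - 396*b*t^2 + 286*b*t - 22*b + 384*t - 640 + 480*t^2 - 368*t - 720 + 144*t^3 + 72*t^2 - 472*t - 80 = 36*b^3 + b^2*(146*t + 350) + b*(-396*t^2 - 418*t + 74) + 144*t^3 + 552*t^2 - 456*t - 1440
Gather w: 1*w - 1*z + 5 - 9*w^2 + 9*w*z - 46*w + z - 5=-9*w^2 + w*(9*z - 45)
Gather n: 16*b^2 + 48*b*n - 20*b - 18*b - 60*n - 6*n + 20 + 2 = 16*b^2 - 38*b + n*(48*b - 66) + 22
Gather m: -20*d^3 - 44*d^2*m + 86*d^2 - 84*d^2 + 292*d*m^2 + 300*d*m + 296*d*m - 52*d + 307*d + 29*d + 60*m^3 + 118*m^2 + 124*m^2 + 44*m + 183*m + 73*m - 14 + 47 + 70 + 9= -20*d^3 + 2*d^2 + 284*d + 60*m^3 + m^2*(292*d + 242) + m*(-44*d^2 + 596*d + 300) + 112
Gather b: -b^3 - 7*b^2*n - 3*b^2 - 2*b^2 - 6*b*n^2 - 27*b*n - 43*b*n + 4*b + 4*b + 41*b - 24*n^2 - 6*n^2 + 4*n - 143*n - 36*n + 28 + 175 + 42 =-b^3 + b^2*(-7*n - 5) + b*(-6*n^2 - 70*n + 49) - 30*n^2 - 175*n + 245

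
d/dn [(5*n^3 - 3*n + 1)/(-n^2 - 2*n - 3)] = (-5*n^4 - 20*n^3 - 48*n^2 + 2*n + 11)/(n^4 + 4*n^3 + 10*n^2 + 12*n + 9)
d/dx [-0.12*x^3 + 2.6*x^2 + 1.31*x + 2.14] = -0.36*x^2 + 5.2*x + 1.31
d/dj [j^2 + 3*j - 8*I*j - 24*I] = 2*j + 3 - 8*I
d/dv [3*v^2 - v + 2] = 6*v - 1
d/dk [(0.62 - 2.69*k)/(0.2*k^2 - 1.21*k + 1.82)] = (0.538*k^2 - 0.248*k - 4.1456)/(0.04*k^4 - 0.484*k^3 + 2.1921*k^2 - 4.4044*k + 3.3124)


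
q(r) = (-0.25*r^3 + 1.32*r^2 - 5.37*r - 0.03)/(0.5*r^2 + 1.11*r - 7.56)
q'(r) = (-1.0*r - 1.11)*(-0.25*r^3 + 1.32*r^2 - 5.37*r - 0.03)/(0.5*r^2 + 1.11*r - 7.56)^2 + (-0.75*r^2 + 2.64*r - 5.37)/(0.5*r^2 + 1.11*r - 7.56) = (-0.125*r^4 - 0.555*r^3 + 9.8202*r^2 - 19.9284*r + 40.6305)/(0.25*r^4 + 1.11*r^3 - 6.3279*r^2 - 16.7832*r + 57.1536)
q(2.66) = 9.05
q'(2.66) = 35.31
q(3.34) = -7.28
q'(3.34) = 15.92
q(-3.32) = -7.24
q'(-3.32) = 6.70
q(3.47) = -5.72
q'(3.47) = 9.06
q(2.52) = 5.78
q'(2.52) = 15.41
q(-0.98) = -0.82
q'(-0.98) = 1.05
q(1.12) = 0.83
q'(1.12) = 0.92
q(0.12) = 0.09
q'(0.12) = 0.70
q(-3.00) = -5.43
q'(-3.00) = 4.74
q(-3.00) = -5.43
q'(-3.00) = 4.74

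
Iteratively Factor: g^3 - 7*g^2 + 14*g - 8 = (g - 1)*(g^2 - 6*g + 8) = (g - 2)*(g - 1)*(g - 4)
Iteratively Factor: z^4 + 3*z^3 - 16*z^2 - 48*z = (z + 4)*(z^3 - z^2 - 12*z) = z*(z + 4)*(z^2 - z - 12) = z*(z + 3)*(z + 4)*(z - 4)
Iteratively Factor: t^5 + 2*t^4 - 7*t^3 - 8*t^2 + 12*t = (t)*(t^4 + 2*t^3 - 7*t^2 - 8*t + 12) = t*(t + 2)*(t^3 - 7*t + 6) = t*(t + 2)*(t + 3)*(t^2 - 3*t + 2) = t*(t - 1)*(t + 2)*(t + 3)*(t - 2)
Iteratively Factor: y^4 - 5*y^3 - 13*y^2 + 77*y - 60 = (y - 5)*(y^3 - 13*y + 12) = (y - 5)*(y + 4)*(y^2 - 4*y + 3) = (y - 5)*(y - 1)*(y + 4)*(y - 3)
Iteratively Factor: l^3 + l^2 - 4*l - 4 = (l + 1)*(l^2 - 4) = (l - 2)*(l + 1)*(l + 2)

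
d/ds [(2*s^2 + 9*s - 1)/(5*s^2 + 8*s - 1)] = (-29*s^2 + 6*s - 1)/(25*s^4 + 80*s^3 + 54*s^2 - 16*s + 1)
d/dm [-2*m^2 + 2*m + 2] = 2 - 4*m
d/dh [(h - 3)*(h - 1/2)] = 2*h - 7/2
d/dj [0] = 0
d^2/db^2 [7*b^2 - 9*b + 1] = 14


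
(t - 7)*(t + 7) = t^2 - 49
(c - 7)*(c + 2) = c^2 - 5*c - 14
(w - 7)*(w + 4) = w^2 - 3*w - 28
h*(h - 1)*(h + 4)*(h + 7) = h^4 + 10*h^3 + 17*h^2 - 28*h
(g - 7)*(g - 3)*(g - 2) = g^3 - 12*g^2 + 41*g - 42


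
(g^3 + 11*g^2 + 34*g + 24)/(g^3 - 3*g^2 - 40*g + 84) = (g^2 + 5*g + 4)/(g^2 - 9*g + 14)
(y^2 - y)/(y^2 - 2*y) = (y - 1)/(y - 2)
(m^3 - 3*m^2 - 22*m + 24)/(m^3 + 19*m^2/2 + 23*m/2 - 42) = 2*(m^2 - 7*m + 6)/(2*m^2 + 11*m - 21)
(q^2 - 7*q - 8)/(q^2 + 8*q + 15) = (q^2 - 7*q - 8)/(q^2 + 8*q + 15)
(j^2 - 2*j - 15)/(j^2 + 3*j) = (j - 5)/j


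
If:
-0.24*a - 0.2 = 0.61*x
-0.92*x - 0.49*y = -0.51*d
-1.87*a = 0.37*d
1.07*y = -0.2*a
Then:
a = 0.14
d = -0.72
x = -0.38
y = -0.03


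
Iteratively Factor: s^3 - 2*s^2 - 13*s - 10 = (s + 2)*(s^2 - 4*s - 5) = (s - 5)*(s + 2)*(s + 1)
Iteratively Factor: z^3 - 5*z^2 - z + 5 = (z - 5)*(z^2 - 1) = (z - 5)*(z - 1)*(z + 1)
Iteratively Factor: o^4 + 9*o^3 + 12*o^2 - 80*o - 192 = (o + 4)*(o^3 + 5*o^2 - 8*o - 48) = (o + 4)^2*(o^2 + o - 12) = (o + 4)^3*(o - 3)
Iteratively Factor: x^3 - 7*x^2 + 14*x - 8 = (x - 1)*(x^2 - 6*x + 8) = (x - 4)*(x - 1)*(x - 2)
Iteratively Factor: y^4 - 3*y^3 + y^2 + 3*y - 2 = (y - 1)*(y^3 - 2*y^2 - y + 2) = (y - 1)^2*(y^2 - y - 2) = (y - 1)^2*(y + 1)*(y - 2)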